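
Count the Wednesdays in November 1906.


November 1906 has 30 days
Anchor: Jan 1, 1906. With p = 1906 - 1 = 1905: (p + p//4 - p//100 + p//400) mod 7 = (1905 + 476 - 19 + 4) mod 7 = 2366 mod 7 = 0 -> Monday (Mon=0 ... Sun=6)
Days before November (Jan-Oct): 304; November 1 index = (0 + 304) mod 7 = 3 -> Thursday
First Wednesday is November 7
Wednesdays: 7, 14, 21, 28

4 Wednesdays


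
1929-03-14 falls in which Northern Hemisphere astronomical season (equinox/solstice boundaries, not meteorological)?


Date: March 14
Astronomical Winter (approx.; exact equinox/solstice day varies by year): December 21 to March 19
March 14 falls within the Winter window

Winter


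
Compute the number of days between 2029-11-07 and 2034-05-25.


From 2029-11-07 to 2034-05-25
2029-11-07: days before November = 31 + 28 + 31 + 30 + 31 + 30 + 31 + 31 + 30 + 31 = 304 (2029 is not a leap year); day of year = 304 + 7 = 311
2034-05-25: days before May = 31 + 28 + 31 + 30 = 120 (2034 is not a leap year); day of year = 120 + 25 = 145
Rest of 2029: 365 - 311 = 54
Full years 2030 (365), 2031 (365), 2032 (366), 2033 (365): 1461
Total = 54 + 1461 + 145 = 1660

1660 days


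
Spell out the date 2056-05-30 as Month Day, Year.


ISO 2056-05-30 parses as year=2056, month=05, day=30
Month 5 -> May

May 30, 2056


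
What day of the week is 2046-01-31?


Date: January 31, 2046
Anchor: Jan 1, 2046. With p = 2046 - 1 = 2045: (p + p//4 - p//100 + p//400) mod 7 = (2045 + 511 - 20 + 5) mod 7 = 2541 mod 7 = 0 -> Monday (Mon=0 ... Sun=6)
Days into year = 31 - 1 = 30
Weekday index = (0 + 30) mod 7 = 2

Day of the week: Wednesday


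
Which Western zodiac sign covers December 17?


Date: December 17
Conventional tropical zodiac dates: Sagittarius from November 22 onward; Capricorn starts December 22
December 17 falls within the Sagittarius range

Sagittarius


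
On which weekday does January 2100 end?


January 2100 has 31 days
Anchor: Jan 1, 2100. With p = 2100 - 1 = 2099: (p + p//4 - p//100 + p//400) mod 7 = (2099 + 524 - 20 + 5) mod 7 = 2608 mod 7 = 4 -> Friday (Mon=0 ... Sun=6)
January 1 is the anchor itself -> Friday
Last day offset: 31 - 1 = 30 days
Weekday index = (4 + 30) mod 7 = 6

Sunday, January 31


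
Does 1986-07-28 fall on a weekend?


Anchor: Jan 1, 1986. With p = 1986 - 1 = 1985: (p + p//4 - p//100 + p//400) mod 7 = (1985 + 496 - 19 + 4) mod 7 = 2466 mod 7 = 2 -> Wednesday (Mon=0 ... Sun=6)
Day of year: 209; offset = 208
Weekday index = (2 + 208) mod 7 = 0 -> Monday
Weekend days: Saturday, Sunday

No


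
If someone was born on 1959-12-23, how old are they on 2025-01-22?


Birth: 1959-12-23
Reference: 2025-01-22
Year difference: 2025 - 1959 = 66
Birthday not yet reached in 2025, subtract 1

65 years old


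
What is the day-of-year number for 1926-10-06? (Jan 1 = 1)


Date: October 6, 1926
Days in months 1 through 9: 273
Plus 6 days in October

Day of year: 279


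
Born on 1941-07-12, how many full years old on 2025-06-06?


Birth: 1941-07-12
Reference: 2025-06-06
Year difference: 2025 - 1941 = 84
Birthday not yet reached in 2025, subtract 1

83 years old


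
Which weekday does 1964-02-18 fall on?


Date: February 18, 1964
Anchor: Jan 1, 1964. With p = 1964 - 1 = 1963: (p + p//4 - p//100 + p//400) mod 7 = (1963 + 490 - 19 + 4) mod 7 = 2438 mod 7 = 2 -> Wednesday (Mon=0 ... Sun=6)
Days before February (Jan): 31; offset = 31 + 18 - 1 = 48
Weekday index = (2 + 48) mod 7 = 1

Day of the week: Tuesday


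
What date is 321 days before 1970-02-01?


Start: 1970-02-01, subtract 321 days
Back 1 day from February 1 reaches January 31, 1970 -> 320 left
January 1970 has 31 days -> back to December 31, 1969 -> 289 left
December 1969 has 31 days -> back to November 30, 1969 -> 258 left
November 1969 has 30 days -> back to October 31, 1969 -> 228 left
October 1969 has 31 days -> back to September 30, 1969 -> 197 left
September 1969 has 30 days -> back to August 31, 1969 -> 167 left
August 1969 has 31 days -> back to July 31, 1969 -> 136 left
July 1969 has 31 days -> back to June 30, 1969 -> 105 left
June 1969 has 30 days -> back to May 31, 1969 -> 75 left
May 1969 has 31 days -> back to April 30, 1969 -> 44 left
April 1969 has 30 days -> back to March 31, 1969 -> 14 left
March 1969: 31 - 14 = 17 -> lands on March 17

Result: 1969-03-17


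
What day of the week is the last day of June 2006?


June 2006 has 30 days
Anchor: Jan 1, 2006. With p = 2006 - 1 = 2005: (p + p//4 - p//100 + p//400) mod 7 = (2005 + 501 - 20 + 5) mod 7 = 2491 mod 7 = 6 -> Sunday (Mon=0 ... Sun=6)
Days before June (Jan-May): 151; June 1 index = (6 + 151) mod 7 = 3 -> Thursday
Last day offset: 30 - 1 = 29 days
Weekday index = (3 + 29) mod 7 = 4

Friday, June 30


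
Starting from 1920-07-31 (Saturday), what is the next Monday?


Current: Saturday
Target: Monday
Days ahead: 2

Next Monday: 1920-08-02


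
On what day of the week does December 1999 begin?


Target: December 1, 1999
Anchor: Jan 1, 1999. With p = 1999 - 1 = 1998: (p + p//4 - p//100 + p//400) mod 7 = (1998 + 499 - 19 + 4) mod 7 = 2482 mod 7 = 4 -> Friday (Mon=0 ... Sun=6)
Days before December (Jan-Nov): 334 days
Weekday index = (4 + 334) mod 7 = 2

Wednesday


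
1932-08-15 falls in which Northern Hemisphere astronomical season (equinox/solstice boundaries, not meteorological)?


Date: August 15
Astronomical Summer (approx.; exact equinox/solstice day varies by year): June 21 to September 21
August 15 falls within the Summer window

Summer


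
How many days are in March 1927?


March 1927

31 days


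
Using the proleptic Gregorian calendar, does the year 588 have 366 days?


Gregorian leap year rule: divisible by 4, but not by 100, unless also by 400.
588 is divisible by 4 but not 100 -> leap year

Yes


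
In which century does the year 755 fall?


Century = (year - 1) // 100 + 1
= (755 - 1) // 100 + 1
= 754 // 100 + 1
= 7 + 1

8th century


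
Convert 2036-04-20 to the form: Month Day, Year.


ISO 2036-04-20 parses as year=2036, month=04, day=20
Month 4 -> April

April 20, 2036


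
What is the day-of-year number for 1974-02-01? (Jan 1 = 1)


Date: February 1, 1974
Days in months 1 through 1: 31
Plus 1 days in February

Day of year: 32


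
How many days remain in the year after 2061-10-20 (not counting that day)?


Day of year: 293 of 365
Remaining = 365 - 293

72 days


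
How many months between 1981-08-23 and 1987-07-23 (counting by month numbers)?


From August 1981 to July 1987
6 years * 12 = 72 months, minus 1 month = 71

71 months


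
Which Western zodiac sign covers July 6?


Date: July 6
Conventional tropical zodiac dates: Cancer from June 21 onward; Leo starts July 23
July 6 falls within the Cancer range

Cancer


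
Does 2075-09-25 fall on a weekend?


Anchor: Jan 1, 2075. With p = 2075 - 1 = 2074: (p + p//4 - p//100 + p//400) mod 7 = (2074 + 518 - 20 + 5) mod 7 = 2577 mod 7 = 1 -> Tuesday (Mon=0 ... Sun=6)
Day of year: 268; offset = 267
Weekday index = (1 + 267) mod 7 = 2 -> Wednesday
Weekend days: Saturday, Sunday

No


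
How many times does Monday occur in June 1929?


June 1929 has 30 days
Anchor: Jan 1, 1929. With p = 1929 - 1 = 1928: (p + p//4 - p//100 + p//400) mod 7 = (1928 + 482 - 19 + 4) mod 7 = 2395 mod 7 = 1 -> Tuesday (Mon=0 ... Sun=6)
Days before June (Jan-May): 151; June 1 index = (1 + 151) mod 7 = 5 -> Saturday
First Monday is June 3
Mondays: 3, 10, 17, 24

4 Mondays


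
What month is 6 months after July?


July is month 7
7 + 6 = 13; wrap: 13 - 12 = 1

January


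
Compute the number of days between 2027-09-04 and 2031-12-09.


From 2027-09-04 to 2031-12-09
2027-09-04: days before September = 31 + 28 + 31 + 30 + 31 + 30 + 31 + 31 = 243 (2027 is not a leap year); day of year = 243 + 4 = 247
2031-12-09: days before December = 31 + 28 + 31 + 30 + 31 + 30 + 31 + 31 + 30 + 31 + 30 = 334 (2031 is not a leap year); day of year = 334 + 9 = 343
Rest of 2027: 365 - 247 = 118
Full years 2028 (366), 2029 (365), 2030 (365): 1096
Total = 118 + 1096 + 343 = 1557

1557 days


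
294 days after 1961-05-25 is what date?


Start: 1961-05-25, add 294 days
May 1961 has 31 days: 31 - 25 = 6 days to May 31 -> 288 left
June 1961 has 30 days -> 258 left
July 1961 has 31 days -> 227 left
August 1961 has 31 days -> 196 left
September 1961 has 30 days -> 166 left
October 1961 has 31 days -> 135 left
November 1961 has 30 days -> 105 left
December 1961 has 31 days -> 74 left
January 1962 has 31 days -> 43 left
February 1962 has 28 days -> 15 left
March 1962: 15 <= 31 -> lands on March 15

Result: 1962-03-15


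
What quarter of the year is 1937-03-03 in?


Month: March (month 3)
Q1: Jan-Mar, Q2: Apr-Jun, Q3: Jul-Sep, Q4: Oct-Dec

Q1


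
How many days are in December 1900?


December 1900

31 days


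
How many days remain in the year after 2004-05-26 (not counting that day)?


Day of year: 147 of 366
Remaining = 366 - 147

219 days


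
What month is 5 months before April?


April is month 4
4 - 5 = -1; wrap: -1 + 12 = 11

November


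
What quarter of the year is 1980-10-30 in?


Month: October (month 10)
Q1: Jan-Mar, Q2: Apr-Jun, Q3: Jul-Sep, Q4: Oct-Dec

Q4


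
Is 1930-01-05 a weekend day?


Anchor: Jan 1, 1930. With p = 1930 - 1 = 1929: (p + p//4 - p//100 + p//400) mod 7 = (1929 + 482 - 19 + 4) mod 7 = 2396 mod 7 = 2 -> Wednesday (Mon=0 ... Sun=6)
Day of year: 5; offset = 4
Weekday index = (2 + 4) mod 7 = 6 -> Sunday
Weekend days: Saturday, Sunday

Yes


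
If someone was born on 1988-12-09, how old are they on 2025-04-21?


Birth: 1988-12-09
Reference: 2025-04-21
Year difference: 2025 - 1988 = 37
Birthday not yet reached in 2025, subtract 1

36 years old


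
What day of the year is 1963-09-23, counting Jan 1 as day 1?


Date: September 23, 1963
Days in months 1 through 8: 243
Plus 23 days in September

Day of year: 266


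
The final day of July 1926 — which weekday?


July 1926 has 31 days
Anchor: Jan 1, 1926. With p = 1926 - 1 = 1925: (p + p//4 - p//100 + p//400) mod 7 = (1925 + 481 - 19 + 4) mod 7 = 2391 mod 7 = 4 -> Friday (Mon=0 ... Sun=6)
Days before July (Jan-Jun): 181; July 1 index = (4 + 181) mod 7 = 3 -> Thursday
Last day offset: 31 - 1 = 30 days
Weekday index = (3 + 30) mod 7 = 5

Saturday, July 31


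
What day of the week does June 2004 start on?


Target: June 1, 2004
Anchor: Jan 1, 2004. With p = 2004 - 1 = 2003: (p + p//4 - p//100 + p//400) mod 7 = (2003 + 500 - 20 + 5) mod 7 = 2488 mod 7 = 3 -> Thursday (Mon=0 ... Sun=6)
Days before June (Jan-May): 152 days
Weekday index = (3 + 152) mod 7 = 1

Tuesday


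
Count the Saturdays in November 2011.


November 2011 has 30 days
Anchor: Jan 1, 2011. With p = 2011 - 1 = 2010: (p + p//4 - p//100 + p//400) mod 7 = (2010 + 502 - 20 + 5) mod 7 = 2497 mod 7 = 5 -> Saturday (Mon=0 ... Sun=6)
Days before November (Jan-Oct): 304; November 1 index = (5 + 304) mod 7 = 1 -> Tuesday
First Saturday is November 5
Saturdays: 5, 12, 19, 26

4 Saturdays


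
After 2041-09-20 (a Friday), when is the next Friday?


Current: Friday
Target: Friday
Days ahead: 7

Next Friday: 2041-09-27


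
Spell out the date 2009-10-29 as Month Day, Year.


ISO 2009-10-29 parses as year=2009, month=10, day=29
Month 10 -> October

October 29, 2009


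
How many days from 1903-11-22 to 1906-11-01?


From 1903-11-22 to 1906-11-01
1903-11-22: days before November = 31 + 28 + 31 + 30 + 31 + 30 + 31 + 31 + 30 + 31 = 304 (1903 is not a leap year); day of year = 304 + 22 = 326
1906-11-01: days before November = 31 + 28 + 31 + 30 + 31 + 30 + 31 + 31 + 30 + 31 = 304 (1906 is not a leap year); day of year = 304 + 1 = 305
Rest of 1903: 365 - 326 = 39
Full years 1904 (366), 1905 (365): 731
Total = 39 + 731 + 305 = 1075

1075 days


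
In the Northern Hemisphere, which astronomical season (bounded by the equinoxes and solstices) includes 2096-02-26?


Date: February 26
Astronomical Winter (approx.; exact equinox/solstice day varies by year): December 21 to March 19
February 26 falls within the Winter window

Winter


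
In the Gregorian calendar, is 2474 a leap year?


Gregorian leap year rule: divisible by 4, but not by 100, unless also by 400.
2474 is not divisible by 4 -> not a leap year

No


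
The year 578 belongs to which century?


Century = (year - 1) // 100 + 1
= (578 - 1) // 100 + 1
= 577 // 100 + 1
= 5 + 1

6th century


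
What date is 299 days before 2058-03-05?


Start: 2058-03-05, subtract 299 days
Back 5 days from March 5 reaches February 28, 2058 -> 294 left
February 2058 has 28 days -> back to January 31, 2058 -> 266 left
January 2058 has 31 days -> back to December 31, 2057 -> 235 left
December 2057 has 31 days -> back to November 30, 2057 -> 204 left
November 2057 has 30 days -> back to October 31, 2057 -> 174 left
October 2057 has 31 days -> back to September 30, 2057 -> 143 left
September 2057 has 30 days -> back to August 31, 2057 -> 113 left
August 2057 has 31 days -> back to July 31, 2057 -> 82 left
July 2057 has 31 days -> back to June 30, 2057 -> 51 left
June 2057 has 30 days -> back to May 31, 2057 -> 21 left
May 2057: 31 - 21 = 10 -> lands on May 10

Result: 2057-05-10


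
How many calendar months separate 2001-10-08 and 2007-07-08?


From October 2001 to July 2007
6 years * 12 = 72 months, minus 3 months = 69

69 months


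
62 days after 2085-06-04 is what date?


Start: 2085-06-04, add 62 days
June 2085 has 30 days: 30 - 4 = 26 days to June 30 -> 36 left
July 2085 has 31 days -> 5 left
August 2085: 5 <= 31 -> lands on August 5

Result: 2085-08-05


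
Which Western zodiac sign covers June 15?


Date: June 15
Conventional tropical zodiac dates: Gemini from May 21 onward; Cancer starts June 21
June 15 falls within the Gemini range

Gemini


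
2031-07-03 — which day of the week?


Date: July 3, 2031
Anchor: Jan 1, 2031. With p = 2031 - 1 = 2030: (p + p//4 - p//100 + p//400) mod 7 = (2030 + 507 - 20 + 5) mod 7 = 2522 mod 7 = 2 -> Wednesday (Mon=0 ... Sun=6)
Days before July (Jan-Jun): 181; offset = 181 + 3 - 1 = 183
Weekday index = (2 + 183) mod 7 = 3

Day of the week: Thursday


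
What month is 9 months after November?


November is month 11
11 + 9 = 20; wrap: 20 - 12 = 8

August


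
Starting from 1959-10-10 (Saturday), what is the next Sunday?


Current: Saturday
Target: Sunday
Days ahead: 1

Next Sunday: 1959-10-11


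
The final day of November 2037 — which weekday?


November 2037 has 30 days
Anchor: Jan 1, 2037. With p = 2037 - 1 = 2036: (p + p//4 - p//100 + p//400) mod 7 = (2036 + 509 - 20 + 5) mod 7 = 2530 mod 7 = 3 -> Thursday (Mon=0 ... Sun=6)
Days before November (Jan-Oct): 304; November 1 index = (3 + 304) mod 7 = 6 -> Sunday
Last day offset: 30 - 1 = 29 days
Weekday index = (6 + 29) mod 7 = 0

Monday, November 30


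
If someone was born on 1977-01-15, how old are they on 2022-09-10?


Birth: 1977-01-15
Reference: 2022-09-10
Year difference: 2022 - 1977 = 45

45 years old


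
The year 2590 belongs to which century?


Century = (year - 1) // 100 + 1
= (2590 - 1) // 100 + 1
= 2589 // 100 + 1
= 25 + 1

26th century


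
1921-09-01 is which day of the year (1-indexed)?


Date: September 1, 1921
Days in months 1 through 8: 243
Plus 1 days in September

Day of year: 244


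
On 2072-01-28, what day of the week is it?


Date: January 28, 2072
Anchor: Jan 1, 2072. With p = 2072 - 1 = 2071: (p + p//4 - p//100 + p//400) mod 7 = (2071 + 517 - 20 + 5) mod 7 = 2573 mod 7 = 4 -> Friday (Mon=0 ... Sun=6)
Days into year = 28 - 1 = 27
Weekday index = (4 + 27) mod 7 = 3

Day of the week: Thursday


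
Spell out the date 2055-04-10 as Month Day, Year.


ISO 2055-04-10 parses as year=2055, month=04, day=10
Month 4 -> April

April 10, 2055


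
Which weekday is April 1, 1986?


Target: April 1, 1986
Anchor: Jan 1, 1986. With p = 1986 - 1 = 1985: (p + p//4 - p//100 + p//400) mod 7 = (1985 + 496 - 19 + 4) mod 7 = 2466 mod 7 = 2 -> Wednesday (Mon=0 ... Sun=6)
Days before April (Jan-Mar): 90 days
Weekday index = (2 + 90) mod 7 = 1

Tuesday


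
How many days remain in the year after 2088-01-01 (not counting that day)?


Day of year: 1 of 366
Remaining = 366 - 1

365 days


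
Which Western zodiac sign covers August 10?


Date: August 10
Conventional tropical zodiac dates: Leo from July 23 onward; Virgo starts August 23
August 10 falls within the Leo range

Leo


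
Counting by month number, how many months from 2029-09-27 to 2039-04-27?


From September 2029 to April 2039
10 years * 12 = 120 months, minus 5 months = 115

115 months


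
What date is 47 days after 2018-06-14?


Start: 2018-06-14, add 47 days
June 2018 has 30 days: 30 - 14 = 16 days to June 30 -> 31 left
July 2018: 31 <= 31 -> lands on July 31

Result: 2018-07-31


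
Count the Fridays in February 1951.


February 1951 has 28 days
Anchor: Jan 1, 1951. With p = 1951 - 1 = 1950: (p + p//4 - p//100 + p//400) mod 7 = (1950 + 487 - 19 + 4) mod 7 = 2422 mod 7 = 0 -> Monday (Mon=0 ... Sun=6)
Days before February (Jan): 31; February 1 index = (0 + 31) mod 7 = 3 -> Thursday
First Friday is February 2
Fridays: 2, 9, 16, 23

4 Fridays


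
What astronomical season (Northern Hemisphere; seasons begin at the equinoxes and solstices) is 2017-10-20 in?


Date: October 20
Astronomical Autumn (approx.; exact equinox/solstice day varies by year): September 22 to December 20
October 20 falls within the Autumn window

Autumn


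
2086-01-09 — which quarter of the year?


Month: January (month 1)
Q1: Jan-Mar, Q2: Apr-Jun, Q3: Jul-Sep, Q4: Oct-Dec

Q1


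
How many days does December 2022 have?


December 2022

31 days


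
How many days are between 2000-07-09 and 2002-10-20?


From 2000-07-09 to 2002-10-20
2000-07-09: days before July = 31 + 29 + 31 + 30 + 31 + 30 = 182 (2000 is a leap year); day of year = 182 + 9 = 191
2002-10-20: days before October = 31 + 28 + 31 + 30 + 31 + 30 + 31 + 31 + 30 = 273 (2002 is not a leap year); day of year = 273 + 20 = 293
Rest of 2000: 366 - 191 = 175
Full years 2001 (365): 365
Total = 175 + 365 + 293 = 833

833 days


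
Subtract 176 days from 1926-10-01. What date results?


Start: 1926-10-01, subtract 176 days
Back 1 day from October 1 reaches September 30, 1926 -> 175 left
September 1926 has 30 days -> back to August 31, 1926 -> 145 left
August 1926 has 31 days -> back to July 31, 1926 -> 114 left
July 1926 has 31 days -> back to June 30, 1926 -> 83 left
June 1926 has 30 days -> back to May 31, 1926 -> 53 left
May 1926 has 31 days -> back to April 30, 1926 -> 22 left
April 1926: 30 - 22 = 8 -> lands on April 8

Result: 1926-04-08


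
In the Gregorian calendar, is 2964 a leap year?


Gregorian leap year rule: divisible by 4, but not by 100, unless also by 400.
2964 is divisible by 4 but not 100 -> leap year

Yes


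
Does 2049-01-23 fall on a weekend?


Anchor: Jan 1, 2049. With p = 2049 - 1 = 2048: (p + p//4 - p//100 + p//400) mod 7 = (2048 + 512 - 20 + 5) mod 7 = 2545 mod 7 = 4 -> Friday (Mon=0 ... Sun=6)
Day of year: 23; offset = 22
Weekday index = (4 + 22) mod 7 = 5 -> Saturday
Weekend days: Saturday, Sunday

Yes


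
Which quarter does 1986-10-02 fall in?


Month: October (month 10)
Q1: Jan-Mar, Q2: Apr-Jun, Q3: Jul-Sep, Q4: Oct-Dec

Q4


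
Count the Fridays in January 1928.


January 1928 has 31 days
Anchor: Jan 1, 1928. With p = 1928 - 1 = 1927: (p + p//4 - p//100 + p//400) mod 7 = (1927 + 481 - 19 + 4) mod 7 = 2393 mod 7 = 6 -> Sunday (Mon=0 ... Sun=6)
January 1 is the anchor itself -> Sunday
First Friday is January 6
Fridays: 6, 13, 20, 27

4 Fridays


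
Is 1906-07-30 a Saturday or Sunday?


Anchor: Jan 1, 1906. With p = 1906 - 1 = 1905: (p + p//4 - p//100 + p//400) mod 7 = (1905 + 476 - 19 + 4) mod 7 = 2366 mod 7 = 0 -> Monday (Mon=0 ... Sun=6)
Day of year: 211; offset = 210
Weekday index = (0 + 210) mod 7 = 0 -> Monday
Weekend days: Saturday, Sunday

No


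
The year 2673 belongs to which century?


Century = (year - 1) // 100 + 1
= (2673 - 1) // 100 + 1
= 2672 // 100 + 1
= 26 + 1

27th century


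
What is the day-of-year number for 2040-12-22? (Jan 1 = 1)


Date: December 22, 2040
Days in months 1 through 11: 335
Plus 22 days in December

Day of year: 357


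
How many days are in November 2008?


November 2008

30 days


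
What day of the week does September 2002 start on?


Target: September 1, 2002
Anchor: Jan 1, 2002. With p = 2002 - 1 = 2001: (p + p//4 - p//100 + p//400) mod 7 = (2001 + 500 - 20 + 5) mod 7 = 2486 mod 7 = 1 -> Tuesday (Mon=0 ... Sun=6)
Days before September (Jan-Aug): 243 days
Weekday index = (1 + 243) mod 7 = 6

Sunday


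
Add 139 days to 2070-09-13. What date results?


Start: 2070-09-13, add 139 days
September 2070 has 30 days: 30 - 13 = 17 days to September 30 -> 122 left
October 2070 has 31 days -> 91 left
November 2070 has 30 days -> 61 left
December 2070 has 31 days -> 30 left
January 2071: 30 <= 31 -> lands on January 30

Result: 2071-01-30


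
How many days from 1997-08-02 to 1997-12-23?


From 1997-08-02 to 1997-12-23
1997-08-02: days before August = 31 + 28 + 31 + 30 + 31 + 30 + 31 = 212 (1997 is not a leap year); day of year = 212 + 2 = 214
1997-12-23: days before December = 31 + 28 + 31 + 30 + 31 + 30 + 31 + 31 + 30 + 31 + 30 = 334 (1997 is not a leap year); day of year = 334 + 23 = 357
Same year: 357 - 214 = 143

143 days


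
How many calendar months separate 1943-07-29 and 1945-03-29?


From July 1943 to March 1945
2 years * 12 = 24 months, minus 4 months = 20

20 months


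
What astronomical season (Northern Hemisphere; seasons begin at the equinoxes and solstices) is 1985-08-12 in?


Date: August 12
Astronomical Summer (approx.; exact equinox/solstice day varies by year): June 21 to September 21
August 12 falls within the Summer window

Summer


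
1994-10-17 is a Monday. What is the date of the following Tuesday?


Current: Monday
Target: Tuesday
Days ahead: 1

Next Tuesday: 1994-10-18


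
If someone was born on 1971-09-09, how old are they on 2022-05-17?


Birth: 1971-09-09
Reference: 2022-05-17
Year difference: 2022 - 1971 = 51
Birthday not yet reached in 2022, subtract 1

50 years old


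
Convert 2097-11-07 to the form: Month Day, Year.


ISO 2097-11-07 parses as year=2097, month=11, day=07
Month 11 -> November

November 7, 2097


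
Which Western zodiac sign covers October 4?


Date: October 4
Conventional tropical zodiac dates: Libra from September 23 onward; Scorpio starts October 23
October 4 falls within the Libra range

Libra


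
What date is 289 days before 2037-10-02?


Start: 2037-10-02, subtract 289 days
Back 2 days from October 2 reaches September 30, 2037 -> 287 left
September 2037 has 30 days -> back to August 31, 2037 -> 257 left
August 2037 has 31 days -> back to July 31, 2037 -> 226 left
July 2037 has 31 days -> back to June 30, 2037 -> 195 left
June 2037 has 30 days -> back to May 31, 2037 -> 165 left
May 2037 has 31 days -> back to April 30, 2037 -> 134 left
April 2037 has 30 days -> back to March 31, 2037 -> 104 left
March 2037 has 31 days -> back to February 28, 2037 -> 73 left
February 2037 has 28 days -> back to January 31, 2037 -> 45 left
January 2037 has 31 days -> back to December 31, 2036 -> 14 left
December 2036: 31 - 14 = 17 -> lands on December 17

Result: 2036-12-17


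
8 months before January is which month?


January is month 1
1 - 8 = -7; wrap: -7 + 12 = 5

May


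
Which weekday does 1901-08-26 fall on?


Date: August 26, 1901
Anchor: Jan 1, 1901. With p = 1901 - 1 = 1900: (p + p//4 - p//100 + p//400) mod 7 = (1900 + 475 - 19 + 4) mod 7 = 2360 mod 7 = 1 -> Tuesday (Mon=0 ... Sun=6)
Days before August (Jan-Jul): 212; offset = 212 + 26 - 1 = 237
Weekday index = (1 + 237) mod 7 = 0

Day of the week: Monday


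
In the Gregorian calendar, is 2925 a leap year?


Gregorian leap year rule: divisible by 4, but not by 100, unless also by 400.
2925 is not divisible by 4 -> not a leap year

No


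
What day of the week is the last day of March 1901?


March 1901 has 31 days
Anchor: Jan 1, 1901. With p = 1901 - 1 = 1900: (p + p//4 - p//100 + p//400) mod 7 = (1900 + 475 - 19 + 4) mod 7 = 2360 mod 7 = 1 -> Tuesday (Mon=0 ... Sun=6)
Days before March (Jan-Feb): 59; March 1 index = (1 + 59) mod 7 = 4 -> Friday
Last day offset: 31 - 1 = 30 days
Weekday index = (4 + 30) mod 7 = 6

Sunday, March 31


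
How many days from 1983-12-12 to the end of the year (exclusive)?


Day of year: 346 of 365
Remaining = 365 - 346

19 days


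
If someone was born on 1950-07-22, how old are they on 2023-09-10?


Birth: 1950-07-22
Reference: 2023-09-10
Year difference: 2023 - 1950 = 73

73 years old


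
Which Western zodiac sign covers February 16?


Date: February 16
Conventional tropical zodiac dates: Aquarius from January 20 onward; Pisces starts February 19
February 16 falls within the Aquarius range

Aquarius


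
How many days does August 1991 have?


August 1991

31 days


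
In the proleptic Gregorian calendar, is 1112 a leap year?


Gregorian leap year rule: divisible by 4, but not by 100, unless also by 400.
1112 is divisible by 4 but not 100 -> leap year

Yes


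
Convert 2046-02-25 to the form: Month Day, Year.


ISO 2046-02-25 parses as year=2046, month=02, day=25
Month 2 -> February

February 25, 2046


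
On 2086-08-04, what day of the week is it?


Date: August 4, 2086
Anchor: Jan 1, 2086. With p = 2086 - 1 = 2085: (p + p//4 - p//100 + p//400) mod 7 = (2085 + 521 - 20 + 5) mod 7 = 2591 mod 7 = 1 -> Tuesday (Mon=0 ... Sun=6)
Days before August (Jan-Jul): 212; offset = 212 + 4 - 1 = 215
Weekday index = (1 + 215) mod 7 = 6

Day of the week: Sunday


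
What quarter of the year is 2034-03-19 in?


Month: March (month 3)
Q1: Jan-Mar, Q2: Apr-Jun, Q3: Jul-Sep, Q4: Oct-Dec

Q1


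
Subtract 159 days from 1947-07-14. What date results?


Start: 1947-07-14, subtract 159 days
Back 14 days from July 14 reaches June 30, 1947 -> 145 left
June 1947 has 30 days -> back to May 31, 1947 -> 115 left
May 1947 has 31 days -> back to April 30, 1947 -> 84 left
April 1947 has 30 days -> back to March 31, 1947 -> 54 left
March 1947 has 31 days -> back to February 28, 1947 -> 23 left
February 1947: 28 - 23 = 5 -> lands on February 5

Result: 1947-02-05


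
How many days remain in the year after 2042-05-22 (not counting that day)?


Day of year: 142 of 365
Remaining = 365 - 142

223 days


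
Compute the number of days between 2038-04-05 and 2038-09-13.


From 2038-04-05 to 2038-09-13
2038-04-05: days before April = 31 + 28 + 31 = 90 (2038 is not a leap year); day of year = 90 + 5 = 95
2038-09-13: days before September = 31 + 28 + 31 + 30 + 31 + 30 + 31 + 31 = 243 (2038 is not a leap year); day of year = 243 + 13 = 256
Same year: 256 - 95 = 161

161 days


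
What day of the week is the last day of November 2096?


November 2096 has 30 days
Anchor: Jan 1, 2096. With p = 2096 - 1 = 2095: (p + p//4 - p//100 + p//400) mod 7 = (2095 + 523 - 20 + 5) mod 7 = 2603 mod 7 = 6 -> Sunday (Mon=0 ... Sun=6)
Days before November (Jan-Oct): 305; November 1 index = (6 + 305) mod 7 = 3 -> Thursday
Last day offset: 30 - 1 = 29 days
Weekday index = (3 + 29) mod 7 = 4

Friday, November 30


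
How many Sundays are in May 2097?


May 2097 has 31 days
Anchor: Jan 1, 2097. With p = 2097 - 1 = 2096: (p + p//4 - p//100 + p//400) mod 7 = (2096 + 524 - 20 + 5) mod 7 = 2605 mod 7 = 1 -> Tuesday (Mon=0 ... Sun=6)
Days before May (Jan-Apr): 120; May 1 index = (1 + 120) mod 7 = 2 -> Wednesday
First Sunday is May 5
Sundays: 5, 12, 19, 26

4 Sundays


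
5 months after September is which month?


September is month 9
9 + 5 = 14; wrap: 14 - 12 = 2

February


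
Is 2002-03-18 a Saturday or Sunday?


Anchor: Jan 1, 2002. With p = 2002 - 1 = 2001: (p + p//4 - p//100 + p//400) mod 7 = (2001 + 500 - 20 + 5) mod 7 = 2486 mod 7 = 1 -> Tuesday (Mon=0 ... Sun=6)
Day of year: 77; offset = 76
Weekday index = (1 + 76) mod 7 = 0 -> Monday
Weekend days: Saturday, Sunday

No


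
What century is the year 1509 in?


Century = (year - 1) // 100 + 1
= (1509 - 1) // 100 + 1
= 1508 // 100 + 1
= 15 + 1

16th century


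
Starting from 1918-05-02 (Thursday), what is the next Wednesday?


Current: Thursday
Target: Wednesday
Days ahead: 6

Next Wednesday: 1918-05-08


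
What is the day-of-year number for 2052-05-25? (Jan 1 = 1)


Date: May 25, 2052
Days in months 1 through 4: 121
Plus 25 days in May

Day of year: 146


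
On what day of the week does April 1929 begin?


Target: April 1, 1929
Anchor: Jan 1, 1929. With p = 1929 - 1 = 1928: (p + p//4 - p//100 + p//400) mod 7 = (1928 + 482 - 19 + 4) mod 7 = 2395 mod 7 = 1 -> Tuesday (Mon=0 ... Sun=6)
Days before April (Jan-Mar): 90 days
Weekday index = (1 + 90) mod 7 = 0

Monday


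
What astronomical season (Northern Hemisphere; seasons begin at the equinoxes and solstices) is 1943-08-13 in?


Date: August 13
Astronomical Summer (approx.; exact equinox/solstice day varies by year): June 21 to September 21
August 13 falls within the Summer window

Summer


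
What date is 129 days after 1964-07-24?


Start: 1964-07-24, add 129 days
July 1964 has 31 days: 31 - 24 = 7 days to July 31 -> 122 left
August 1964 has 31 days -> 91 left
September 1964 has 30 days -> 61 left
October 1964 has 31 days -> 30 left
November 1964: 30 <= 30 -> lands on November 30

Result: 1964-11-30


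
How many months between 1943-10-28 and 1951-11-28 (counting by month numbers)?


From October 1943 to November 1951
8 years * 12 = 96 months, plus 1 month = 97

97 months


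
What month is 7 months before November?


November is month 11
11 - 7 = 4

April


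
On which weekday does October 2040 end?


October 2040 has 31 days
Anchor: Jan 1, 2040. With p = 2040 - 1 = 2039: (p + p//4 - p//100 + p//400) mod 7 = (2039 + 509 - 20 + 5) mod 7 = 2533 mod 7 = 6 -> Sunday (Mon=0 ... Sun=6)
Days before October (Jan-Sep): 274; October 1 index = (6 + 274) mod 7 = 0 -> Monday
Last day offset: 31 - 1 = 30 days
Weekday index = (0 + 30) mod 7 = 2

Wednesday, October 31


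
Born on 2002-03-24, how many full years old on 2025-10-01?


Birth: 2002-03-24
Reference: 2025-10-01
Year difference: 2025 - 2002 = 23

23 years old


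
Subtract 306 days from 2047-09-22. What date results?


Start: 2047-09-22, subtract 306 days
Back 22 days from September 22 reaches August 31, 2047 -> 284 left
August 2047 has 31 days -> back to July 31, 2047 -> 253 left
July 2047 has 31 days -> back to June 30, 2047 -> 222 left
June 2047 has 30 days -> back to May 31, 2047 -> 192 left
May 2047 has 31 days -> back to April 30, 2047 -> 161 left
April 2047 has 30 days -> back to March 31, 2047 -> 131 left
March 2047 has 31 days -> back to February 28, 2047 -> 100 left
February 2047 has 28 days -> back to January 31, 2047 -> 72 left
January 2047 has 31 days -> back to December 31, 2046 -> 41 left
December 2046 has 31 days -> back to November 30, 2046 -> 10 left
November 2046: 30 - 10 = 20 -> lands on November 20

Result: 2046-11-20


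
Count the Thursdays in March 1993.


March 1993 has 31 days
Anchor: Jan 1, 1993. With p = 1993 - 1 = 1992: (p + p//4 - p//100 + p//400) mod 7 = (1992 + 498 - 19 + 4) mod 7 = 2475 mod 7 = 4 -> Friday (Mon=0 ... Sun=6)
Days before March (Jan-Feb): 59; March 1 index = (4 + 59) mod 7 = 0 -> Monday
First Thursday is March 4
Thursdays: 4, 11, 18, 25

4 Thursdays


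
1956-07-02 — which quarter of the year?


Month: July (month 7)
Q1: Jan-Mar, Q2: Apr-Jun, Q3: Jul-Sep, Q4: Oct-Dec

Q3


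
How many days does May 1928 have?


May 1928

31 days


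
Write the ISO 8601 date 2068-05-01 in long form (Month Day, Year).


ISO 2068-05-01 parses as year=2068, month=05, day=01
Month 5 -> May

May 1, 2068


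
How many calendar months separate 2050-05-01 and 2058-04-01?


From May 2050 to April 2058
8 years * 12 = 96 months, minus 1 month = 95

95 months


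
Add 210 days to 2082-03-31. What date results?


Start: 2082-03-31, add 210 days
March 31 is the last day of March 2082 -> 210 left
April 2082 has 30 days -> 180 left
May 2082 has 31 days -> 149 left
June 2082 has 30 days -> 119 left
July 2082 has 31 days -> 88 left
August 2082 has 31 days -> 57 left
September 2082 has 30 days -> 27 left
October 2082: 27 <= 31 -> lands on October 27

Result: 2082-10-27


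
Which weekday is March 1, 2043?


Target: March 1, 2043
Anchor: Jan 1, 2043. With p = 2043 - 1 = 2042: (p + p//4 - p//100 + p//400) mod 7 = (2042 + 510 - 20 + 5) mod 7 = 2537 mod 7 = 3 -> Thursday (Mon=0 ... Sun=6)
Days before March (Jan-Feb): 59 days
Weekday index = (3 + 59) mod 7 = 6

Sunday


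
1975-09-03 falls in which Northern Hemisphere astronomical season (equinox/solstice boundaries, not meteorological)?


Date: September 3
Astronomical Summer (approx.; exact equinox/solstice day varies by year): June 21 to September 21
September 3 falls within the Summer window

Summer


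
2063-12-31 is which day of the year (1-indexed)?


Date: December 31, 2063
Days in months 1 through 11: 334
Plus 31 days in December

Day of year: 365


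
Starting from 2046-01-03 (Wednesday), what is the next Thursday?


Current: Wednesday
Target: Thursday
Days ahead: 1

Next Thursday: 2046-01-04


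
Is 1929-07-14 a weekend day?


Anchor: Jan 1, 1929. With p = 1929 - 1 = 1928: (p + p//4 - p//100 + p//400) mod 7 = (1928 + 482 - 19 + 4) mod 7 = 2395 mod 7 = 1 -> Tuesday (Mon=0 ... Sun=6)
Day of year: 195; offset = 194
Weekday index = (1 + 194) mod 7 = 6 -> Sunday
Weekend days: Saturday, Sunday

Yes


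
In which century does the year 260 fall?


Century = (year - 1) // 100 + 1
= (260 - 1) // 100 + 1
= 259 // 100 + 1
= 2 + 1

3rd century


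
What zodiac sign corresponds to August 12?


Date: August 12
Conventional tropical zodiac dates: Leo from July 23 onward; Virgo starts August 23
August 12 falls within the Leo range

Leo


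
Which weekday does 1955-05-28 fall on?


Date: May 28, 1955
Anchor: Jan 1, 1955. With p = 1955 - 1 = 1954: (p + p//4 - p//100 + p//400) mod 7 = (1954 + 488 - 19 + 4) mod 7 = 2427 mod 7 = 5 -> Saturday (Mon=0 ... Sun=6)
Days before May (Jan-Apr): 120; offset = 120 + 28 - 1 = 147
Weekday index = (5 + 147) mod 7 = 5

Day of the week: Saturday


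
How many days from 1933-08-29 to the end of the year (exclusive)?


Day of year: 241 of 365
Remaining = 365 - 241

124 days


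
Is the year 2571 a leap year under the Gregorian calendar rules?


Gregorian leap year rule: divisible by 4, but not by 100, unless also by 400.
2571 is not divisible by 4 -> not a leap year

No


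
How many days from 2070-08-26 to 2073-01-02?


From 2070-08-26 to 2073-01-02
2070-08-26: days before August = 31 + 28 + 31 + 30 + 31 + 30 + 31 = 212 (2070 is not a leap year); day of year = 212 + 26 = 238
2073-01-02: day of year = 2
Rest of 2070: 365 - 238 = 127
Full years 2071 (365), 2072 (366): 731
Total = 127 + 731 + 2 = 860

860 days


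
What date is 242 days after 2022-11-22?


Start: 2022-11-22, add 242 days
November 2022 has 30 days: 30 - 22 = 8 days to November 30 -> 234 left
December 2022 has 31 days -> 203 left
January 2023 has 31 days -> 172 left
February 2023 has 28 days -> 144 left
March 2023 has 31 days -> 113 left
April 2023 has 30 days -> 83 left
May 2023 has 31 days -> 52 left
June 2023 has 30 days -> 22 left
July 2023: 22 <= 31 -> lands on July 22

Result: 2023-07-22


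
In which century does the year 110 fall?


Century = (year - 1) // 100 + 1
= (110 - 1) // 100 + 1
= 109 // 100 + 1
= 1 + 1

2nd century


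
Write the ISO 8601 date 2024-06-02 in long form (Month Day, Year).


ISO 2024-06-02 parses as year=2024, month=06, day=02
Month 6 -> June

June 2, 2024


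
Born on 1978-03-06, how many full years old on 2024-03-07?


Birth: 1978-03-06
Reference: 2024-03-07
Year difference: 2024 - 1978 = 46

46 years old


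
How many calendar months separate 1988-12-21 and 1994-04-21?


From December 1988 to April 1994
6 years * 12 = 72 months, minus 8 months = 64

64 months


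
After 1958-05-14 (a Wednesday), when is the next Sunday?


Current: Wednesday
Target: Sunday
Days ahead: 4

Next Sunday: 1958-05-18


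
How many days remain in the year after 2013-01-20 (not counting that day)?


Day of year: 20 of 365
Remaining = 365 - 20

345 days


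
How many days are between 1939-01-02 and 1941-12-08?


From 1939-01-02 to 1941-12-08
1939-01-02: day of year = 2
1941-12-08: days before December = 31 + 28 + 31 + 30 + 31 + 30 + 31 + 31 + 30 + 31 + 30 = 334 (1941 is not a leap year); day of year = 334 + 8 = 342
Rest of 1939: 365 - 2 = 363
Full years 1940 (366): 366
Total = 363 + 366 + 342 = 1071

1071 days


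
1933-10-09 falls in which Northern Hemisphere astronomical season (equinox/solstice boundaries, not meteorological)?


Date: October 9
Astronomical Autumn (approx.; exact equinox/solstice day varies by year): September 22 to December 20
October 9 falls within the Autumn window

Autumn


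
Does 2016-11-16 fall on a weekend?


Anchor: Jan 1, 2016. With p = 2016 - 1 = 2015: (p + p//4 - p//100 + p//400) mod 7 = (2015 + 503 - 20 + 5) mod 7 = 2503 mod 7 = 4 -> Friday (Mon=0 ... Sun=6)
Day of year: 321; offset = 320
Weekday index = (4 + 320) mod 7 = 2 -> Wednesday
Weekend days: Saturday, Sunday

No


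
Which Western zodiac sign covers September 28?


Date: September 28
Conventional tropical zodiac dates: Libra from September 23 onward; Scorpio starts October 23
September 28 falls within the Libra range

Libra


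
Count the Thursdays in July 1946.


July 1946 has 31 days
Anchor: Jan 1, 1946. With p = 1946 - 1 = 1945: (p + p//4 - p//100 + p//400) mod 7 = (1945 + 486 - 19 + 4) mod 7 = 2416 mod 7 = 1 -> Tuesday (Mon=0 ... Sun=6)
Days before July (Jan-Jun): 181; July 1 index = (1 + 181) mod 7 = 0 -> Monday
First Thursday is July 4
Thursdays: 4, 11, 18, 25

4 Thursdays


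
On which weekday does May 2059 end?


May 2059 has 31 days
Anchor: Jan 1, 2059. With p = 2059 - 1 = 2058: (p + p//4 - p//100 + p//400) mod 7 = (2058 + 514 - 20 + 5) mod 7 = 2557 mod 7 = 2 -> Wednesday (Mon=0 ... Sun=6)
Days before May (Jan-Apr): 120; May 1 index = (2 + 120) mod 7 = 3 -> Thursday
Last day offset: 31 - 1 = 30 days
Weekday index = (3 + 30) mod 7 = 5

Saturday, May 31


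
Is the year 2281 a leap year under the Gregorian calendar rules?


Gregorian leap year rule: divisible by 4, but not by 100, unless also by 400.
2281 is not divisible by 4 -> not a leap year

No


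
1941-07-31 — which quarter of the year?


Month: July (month 7)
Q1: Jan-Mar, Q2: Apr-Jun, Q3: Jul-Sep, Q4: Oct-Dec

Q3


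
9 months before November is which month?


November is month 11
11 - 9 = 2

February


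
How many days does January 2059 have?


January 2059

31 days


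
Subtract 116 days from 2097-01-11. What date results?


Start: 2097-01-11, subtract 116 days
Back 11 days from January 11 reaches December 31, 2096 -> 105 left
December 2096 has 31 days -> back to November 30, 2096 -> 74 left
November 2096 has 30 days -> back to October 31, 2096 -> 44 left
October 2096 has 31 days -> back to September 30, 2096 -> 13 left
September 2096: 30 - 13 = 17 -> lands on September 17

Result: 2096-09-17


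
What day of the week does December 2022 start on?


Target: December 1, 2022
Anchor: Jan 1, 2022. With p = 2022 - 1 = 2021: (p + p//4 - p//100 + p//400) mod 7 = (2021 + 505 - 20 + 5) mod 7 = 2511 mod 7 = 5 -> Saturday (Mon=0 ... Sun=6)
Days before December (Jan-Nov): 334 days
Weekday index = (5 + 334) mod 7 = 3

Thursday


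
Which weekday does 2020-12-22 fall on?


Date: December 22, 2020
Anchor: Jan 1, 2020. With p = 2020 - 1 = 2019: (p + p//4 - p//100 + p//400) mod 7 = (2019 + 504 - 20 + 5) mod 7 = 2508 mod 7 = 2 -> Wednesday (Mon=0 ... Sun=6)
Days before December (Jan-Nov): 335; offset = 335 + 22 - 1 = 356
Weekday index = (2 + 356) mod 7 = 1

Day of the week: Tuesday
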